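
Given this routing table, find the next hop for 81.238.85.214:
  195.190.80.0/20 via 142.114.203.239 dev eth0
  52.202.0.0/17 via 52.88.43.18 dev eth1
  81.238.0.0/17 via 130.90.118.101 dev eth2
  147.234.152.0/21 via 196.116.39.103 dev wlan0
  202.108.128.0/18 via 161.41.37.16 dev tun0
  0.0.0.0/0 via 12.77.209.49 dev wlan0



Longest prefix match for 81.238.85.214:
  /20 195.190.80.0: no
  /17 52.202.0.0: no
  /17 81.238.0.0: MATCH
  /21 147.234.152.0: no
  /18 202.108.128.0: no
  /0 0.0.0.0: MATCH
Selected: next-hop 130.90.118.101 via eth2 (matched /17)


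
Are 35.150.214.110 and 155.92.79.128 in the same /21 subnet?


Mask: 255.255.248.0
35.150.214.110 AND mask = 35.150.208.0
155.92.79.128 AND mask = 155.92.72.0
No, different subnets (35.150.208.0 vs 155.92.72.0)


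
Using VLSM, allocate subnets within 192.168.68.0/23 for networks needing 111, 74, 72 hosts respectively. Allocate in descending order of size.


111 hosts -> /25 (126 usable): 192.168.68.0/25
74 hosts -> /25 (126 usable): 192.168.68.128/25
72 hosts -> /25 (126 usable): 192.168.69.0/25
Allocation: 192.168.68.0/25 (111 hosts, 126 usable); 192.168.68.128/25 (74 hosts, 126 usable); 192.168.69.0/25 (72 hosts, 126 usable)


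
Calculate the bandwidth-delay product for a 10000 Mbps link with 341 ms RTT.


BDP = bandwidth * RTT
= 10000 Mbps * 341 ms
= 10000 * 1e6 * 341 / 1000 bits
= 3410000000 bits
= 426250000 bytes
= 416259.7656 KB
BDP = 3410000000 bits (426250000 bytes)


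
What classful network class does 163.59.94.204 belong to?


First octet: 163
Binary: 10100011
10xxxxxx -> Class B (128-191)
Class B, default mask 255.255.0.0 (/16)


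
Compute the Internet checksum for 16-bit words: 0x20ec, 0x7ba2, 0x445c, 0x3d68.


Sum all words (with carry folding):
+ 0x20ec = 0x20ec
+ 0x7ba2 = 0x9c8e
+ 0x445c = 0xe0ea
+ 0x3d68 = 0x1e53
One's complement: ~0x1e53
Checksum = 0xe1ac


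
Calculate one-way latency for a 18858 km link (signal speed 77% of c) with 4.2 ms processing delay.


Speed = 0.77 * 3e5 km/s = 231000 km/s
Propagation delay = 18858 / 231000 = 0.0816 s = 81.6364 ms
Processing delay = 4.2 ms
Total one-way latency = 85.8364 ms


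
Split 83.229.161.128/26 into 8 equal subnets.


New prefix = 26 + 3 = 29
Each subnet has 8 addresses
  83.229.161.128/29
  83.229.161.136/29
  83.229.161.144/29
  83.229.161.152/29
  83.229.161.160/29
  83.229.161.168/29
  83.229.161.176/29
  83.229.161.184/29
Subnets: 83.229.161.128/29, 83.229.161.136/29, 83.229.161.144/29, 83.229.161.152/29, 83.229.161.160/29, 83.229.161.168/29, 83.229.161.176/29, 83.229.161.184/29


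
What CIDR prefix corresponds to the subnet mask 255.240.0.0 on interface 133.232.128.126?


Binary: 11111111.11110000.00000000.00000000
Count leading 1s
Prefix: /12


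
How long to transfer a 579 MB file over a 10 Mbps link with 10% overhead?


Effective throughput = 10 * (1 - 10/100) = 9 Mbps
File size in Mb = 579 * 8 = 4632 Mb
Time = 4632 / 9
Time = 514.6667 seconds


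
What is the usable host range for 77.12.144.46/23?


Network: 77.12.144.0
Broadcast: 77.12.145.255
First usable = network + 1
Last usable = broadcast - 1
Range: 77.12.144.1 to 77.12.145.254


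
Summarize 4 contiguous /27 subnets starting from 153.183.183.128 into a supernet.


Original prefix: /27
Number of subnets: 4 = 2^2
New prefix = 27 - 2 = 25
Supernet: 153.183.183.128/25


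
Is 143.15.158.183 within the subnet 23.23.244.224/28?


Subnet network: 23.23.244.224
Test IP AND mask: 143.15.158.176
No, 143.15.158.183 is not in 23.23.244.224/28


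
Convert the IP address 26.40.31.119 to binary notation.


26 = 00011010
40 = 00101000
31 = 00011111
119 = 01110111
Binary: 00011010.00101000.00011111.01110111


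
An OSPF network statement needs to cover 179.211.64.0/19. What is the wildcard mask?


Subnet mask: 255.255.224.0
Wildcard = 255.255.255.255 - subnet mask
255 - 255 = 0
255 - 255 = 0
255 - 224 = 31
255 - 0 = 255
Wildcard: 0.0.31.255


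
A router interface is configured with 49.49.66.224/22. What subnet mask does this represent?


/22 means 22 network bits, 10 host bits
Binary: 11111111111111111111110000000000
Mask: 255.255.252.0


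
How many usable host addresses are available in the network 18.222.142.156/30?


Host bits = 32 - 30 = 2
Total addresses = 2^2 = 4
Usable = total - 2 (network and broadcast)
Usable hosts: 2


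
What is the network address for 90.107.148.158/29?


IP:   01011010.01101011.10010100.10011110
Mask: 11111111.11111111.11111111.11111000
AND operation:
Net:  01011010.01101011.10010100.10011000
Network: 90.107.148.152/29


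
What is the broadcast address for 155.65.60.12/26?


Network: 155.65.60.0/26
Host bits = 6
Set all host bits to 1:
Broadcast: 155.65.60.63


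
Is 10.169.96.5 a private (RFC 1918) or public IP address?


RFC 1918 private ranges:
  10.0.0.0/8 (10.0.0.0 - 10.255.255.255)
  172.16.0.0/12 (172.16.0.0 - 172.31.255.255)
  192.168.0.0/16 (192.168.0.0 - 192.168.255.255)
Private (in 10.0.0.0/8)


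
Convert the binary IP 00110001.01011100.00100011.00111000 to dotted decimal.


00110001 = 49
01011100 = 92
00100011 = 35
00111000 = 56
IP: 49.92.35.56


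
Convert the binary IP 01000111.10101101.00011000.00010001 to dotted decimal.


01000111 = 71
10101101 = 173
00011000 = 24
00010001 = 17
IP: 71.173.24.17


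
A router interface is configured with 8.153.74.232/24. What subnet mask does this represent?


/24 means 24 network bits, 8 host bits
Binary: 11111111111111111111111100000000
Mask: 255.255.255.0


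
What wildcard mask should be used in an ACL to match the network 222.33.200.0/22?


Subnet mask: 255.255.252.0
Wildcard = 255.255.255.255 - subnet mask
255 - 255 = 0
255 - 255 = 0
255 - 252 = 3
255 - 0 = 255
Wildcard: 0.0.3.255


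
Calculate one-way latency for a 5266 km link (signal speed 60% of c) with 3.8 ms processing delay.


Speed = 0.6 * 3e5 km/s = 180000 km/s
Propagation delay = 5266 / 180000 = 0.0293 s = 29.2556 ms
Processing delay = 3.8 ms
Total one-way latency = 33.0556 ms


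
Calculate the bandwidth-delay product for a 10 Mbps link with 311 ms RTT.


BDP = bandwidth * RTT
= 10 Mbps * 311 ms
= 10 * 1e6 * 311 / 1000 bits
= 3110000 bits
= 388750 bytes
= 379.6387 KB
BDP = 3110000 bits (388750 bytes)


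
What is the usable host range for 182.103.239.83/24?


Network: 182.103.239.0
Broadcast: 182.103.239.255
First usable = network + 1
Last usable = broadcast - 1
Range: 182.103.239.1 to 182.103.239.254


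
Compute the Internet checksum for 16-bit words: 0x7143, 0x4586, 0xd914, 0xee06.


Sum all words (with carry folding):
+ 0x7143 = 0x7143
+ 0x4586 = 0xb6c9
+ 0xd914 = 0x8fde
+ 0xee06 = 0x7de5
One's complement: ~0x7de5
Checksum = 0x821a


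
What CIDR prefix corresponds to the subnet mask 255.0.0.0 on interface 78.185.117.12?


Binary: 11111111.00000000.00000000.00000000
Count leading 1s
Prefix: /8


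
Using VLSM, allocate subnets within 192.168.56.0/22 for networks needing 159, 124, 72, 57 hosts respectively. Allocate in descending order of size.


159 hosts -> /24 (254 usable): 192.168.56.0/24
124 hosts -> /25 (126 usable): 192.168.57.0/25
72 hosts -> /25 (126 usable): 192.168.57.128/25
57 hosts -> /26 (62 usable): 192.168.58.0/26
Allocation: 192.168.56.0/24 (159 hosts, 254 usable); 192.168.57.0/25 (124 hosts, 126 usable); 192.168.57.128/25 (72 hosts, 126 usable); 192.168.58.0/26 (57 hosts, 62 usable)


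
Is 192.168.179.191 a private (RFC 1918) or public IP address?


RFC 1918 private ranges:
  10.0.0.0/8 (10.0.0.0 - 10.255.255.255)
  172.16.0.0/12 (172.16.0.0 - 172.31.255.255)
  192.168.0.0/16 (192.168.0.0 - 192.168.255.255)
Private (in 192.168.0.0/16)


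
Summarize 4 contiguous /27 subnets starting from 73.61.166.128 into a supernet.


Original prefix: /27
Number of subnets: 4 = 2^2
New prefix = 27 - 2 = 25
Supernet: 73.61.166.128/25


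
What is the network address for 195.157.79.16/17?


IP:   11000011.10011101.01001111.00010000
Mask: 11111111.11111111.10000000.00000000
AND operation:
Net:  11000011.10011101.00000000.00000000
Network: 195.157.0.0/17


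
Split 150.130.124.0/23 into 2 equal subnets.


New prefix = 23 + 1 = 24
Each subnet has 256 addresses
  150.130.124.0/24
  150.130.125.0/24
Subnets: 150.130.124.0/24, 150.130.125.0/24


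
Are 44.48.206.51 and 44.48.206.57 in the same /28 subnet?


Mask: 255.255.255.240
44.48.206.51 AND mask = 44.48.206.48
44.48.206.57 AND mask = 44.48.206.48
Yes, same subnet (44.48.206.48)


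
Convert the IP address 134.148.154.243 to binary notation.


134 = 10000110
148 = 10010100
154 = 10011010
243 = 11110011
Binary: 10000110.10010100.10011010.11110011


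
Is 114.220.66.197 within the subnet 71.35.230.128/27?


Subnet network: 71.35.230.128
Test IP AND mask: 114.220.66.192
No, 114.220.66.197 is not in 71.35.230.128/27


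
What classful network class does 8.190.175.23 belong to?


First octet: 8
Binary: 00001000
0xxxxxxx -> Class A (1-126)
Class A, default mask 255.0.0.0 (/8)


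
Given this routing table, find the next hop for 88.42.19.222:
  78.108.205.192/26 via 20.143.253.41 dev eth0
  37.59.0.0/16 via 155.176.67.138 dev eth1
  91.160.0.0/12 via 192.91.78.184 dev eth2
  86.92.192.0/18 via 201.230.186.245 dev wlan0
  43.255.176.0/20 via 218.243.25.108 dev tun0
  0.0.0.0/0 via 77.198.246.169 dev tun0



Longest prefix match for 88.42.19.222:
  /26 78.108.205.192: no
  /16 37.59.0.0: no
  /12 91.160.0.0: no
  /18 86.92.192.0: no
  /20 43.255.176.0: no
  /0 0.0.0.0: MATCH
Selected: next-hop 77.198.246.169 via tun0 (matched /0)


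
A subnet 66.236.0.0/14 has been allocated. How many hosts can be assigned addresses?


Host bits = 32 - 14 = 18
Total addresses = 2^18 = 262144
Usable = total - 2 (network and broadcast)
Usable hosts: 262142


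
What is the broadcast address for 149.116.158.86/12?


Network: 149.112.0.0/12
Host bits = 20
Set all host bits to 1:
Broadcast: 149.127.255.255


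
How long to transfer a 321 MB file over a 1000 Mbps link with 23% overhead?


Effective throughput = 1000 * (1 - 23/100) = 770 Mbps
File size in Mb = 321 * 8 = 2568 Mb
Time = 2568 / 770
Time = 3.3351 seconds


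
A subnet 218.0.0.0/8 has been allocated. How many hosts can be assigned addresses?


Host bits = 32 - 8 = 24
Total addresses = 2^24 = 16777216
Usable = total - 2 (network and broadcast)
Usable hosts: 16777214


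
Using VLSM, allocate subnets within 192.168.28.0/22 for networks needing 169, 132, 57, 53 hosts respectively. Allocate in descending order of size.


169 hosts -> /24 (254 usable): 192.168.28.0/24
132 hosts -> /24 (254 usable): 192.168.29.0/24
57 hosts -> /26 (62 usable): 192.168.30.0/26
53 hosts -> /26 (62 usable): 192.168.30.64/26
Allocation: 192.168.28.0/24 (169 hosts, 254 usable); 192.168.29.0/24 (132 hosts, 254 usable); 192.168.30.0/26 (57 hosts, 62 usable); 192.168.30.64/26 (53 hosts, 62 usable)


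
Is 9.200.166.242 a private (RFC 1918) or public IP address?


RFC 1918 private ranges:
  10.0.0.0/8 (10.0.0.0 - 10.255.255.255)
  172.16.0.0/12 (172.16.0.0 - 172.31.255.255)
  192.168.0.0/16 (192.168.0.0 - 192.168.255.255)
Public (not in any RFC 1918 range)


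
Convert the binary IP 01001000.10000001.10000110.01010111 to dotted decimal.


01001000 = 72
10000001 = 129
10000110 = 134
01010111 = 87
IP: 72.129.134.87


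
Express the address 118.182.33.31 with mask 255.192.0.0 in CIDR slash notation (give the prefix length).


Binary: 11111111.11000000.00000000.00000000
Count leading 1s
Prefix: /10


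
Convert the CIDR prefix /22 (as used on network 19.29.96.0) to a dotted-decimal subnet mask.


/22 means 22 network bits, 10 host bits
Binary: 11111111111111111111110000000000
Mask: 255.255.252.0


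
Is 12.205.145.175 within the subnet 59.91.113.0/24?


Subnet network: 59.91.113.0
Test IP AND mask: 12.205.145.0
No, 12.205.145.175 is not in 59.91.113.0/24


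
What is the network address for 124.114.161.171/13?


IP:   01111100.01110010.10100001.10101011
Mask: 11111111.11111000.00000000.00000000
AND operation:
Net:  01111100.01110000.00000000.00000000
Network: 124.112.0.0/13


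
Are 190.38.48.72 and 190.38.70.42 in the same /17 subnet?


Mask: 255.255.128.0
190.38.48.72 AND mask = 190.38.0.0
190.38.70.42 AND mask = 190.38.0.0
Yes, same subnet (190.38.0.0)


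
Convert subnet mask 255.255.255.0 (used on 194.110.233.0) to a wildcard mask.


Subnet mask: 255.255.255.0
Wildcard = 255.255.255.255 - subnet mask
255 - 255 = 0
255 - 255 = 0
255 - 255 = 0
255 - 0 = 255
Wildcard: 0.0.0.255


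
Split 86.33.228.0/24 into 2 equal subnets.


New prefix = 24 + 1 = 25
Each subnet has 128 addresses
  86.33.228.0/25
  86.33.228.128/25
Subnets: 86.33.228.0/25, 86.33.228.128/25


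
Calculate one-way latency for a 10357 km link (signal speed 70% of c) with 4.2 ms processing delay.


Speed = 0.7 * 3e5 km/s = 210000 km/s
Propagation delay = 10357 / 210000 = 0.0493 s = 49.319 ms
Processing delay = 4.2 ms
Total one-way latency = 53.519 ms


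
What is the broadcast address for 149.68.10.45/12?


Network: 149.64.0.0/12
Host bits = 20
Set all host bits to 1:
Broadcast: 149.79.255.255


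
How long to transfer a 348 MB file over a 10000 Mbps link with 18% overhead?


Effective throughput = 10000 * (1 - 18/100) = 8200 Mbps
File size in Mb = 348 * 8 = 2784 Mb
Time = 2784 / 8200
Time = 0.3395 seconds


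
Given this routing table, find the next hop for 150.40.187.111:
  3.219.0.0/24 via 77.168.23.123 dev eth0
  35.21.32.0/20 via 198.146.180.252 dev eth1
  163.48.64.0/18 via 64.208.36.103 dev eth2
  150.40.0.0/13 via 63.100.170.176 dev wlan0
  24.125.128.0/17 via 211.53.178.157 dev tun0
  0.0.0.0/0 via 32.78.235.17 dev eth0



Longest prefix match for 150.40.187.111:
  /24 3.219.0.0: no
  /20 35.21.32.0: no
  /18 163.48.64.0: no
  /13 150.40.0.0: MATCH
  /17 24.125.128.0: no
  /0 0.0.0.0: MATCH
Selected: next-hop 63.100.170.176 via wlan0 (matched /13)


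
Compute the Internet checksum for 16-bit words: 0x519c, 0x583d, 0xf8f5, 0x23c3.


Sum all words (with carry folding):
+ 0x519c = 0x519c
+ 0x583d = 0xa9d9
+ 0xf8f5 = 0xa2cf
+ 0x23c3 = 0xc692
One's complement: ~0xc692
Checksum = 0x396d


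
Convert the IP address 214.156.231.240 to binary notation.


214 = 11010110
156 = 10011100
231 = 11100111
240 = 11110000
Binary: 11010110.10011100.11100111.11110000


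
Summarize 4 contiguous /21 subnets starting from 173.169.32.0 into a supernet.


Original prefix: /21
Number of subnets: 4 = 2^2
New prefix = 21 - 2 = 19
Supernet: 173.169.32.0/19


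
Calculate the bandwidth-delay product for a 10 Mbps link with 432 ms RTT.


BDP = bandwidth * RTT
= 10 Mbps * 432 ms
= 10 * 1e6 * 432 / 1000 bits
= 4320000 bits
= 540000 bytes
= 527.3438 KB
BDP = 4320000 bits (540000 bytes)


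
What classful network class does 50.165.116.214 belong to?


First octet: 50
Binary: 00110010
0xxxxxxx -> Class A (1-126)
Class A, default mask 255.0.0.0 (/8)


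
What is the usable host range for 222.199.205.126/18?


Network: 222.199.192.0
Broadcast: 222.199.255.255
First usable = network + 1
Last usable = broadcast - 1
Range: 222.199.192.1 to 222.199.255.254


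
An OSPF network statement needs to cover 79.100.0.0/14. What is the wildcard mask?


Subnet mask: 255.252.0.0
Wildcard = 255.255.255.255 - subnet mask
255 - 255 = 0
255 - 252 = 3
255 - 0 = 255
255 - 0 = 255
Wildcard: 0.3.255.255


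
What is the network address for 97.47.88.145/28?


IP:   01100001.00101111.01011000.10010001
Mask: 11111111.11111111.11111111.11110000
AND operation:
Net:  01100001.00101111.01011000.10010000
Network: 97.47.88.144/28


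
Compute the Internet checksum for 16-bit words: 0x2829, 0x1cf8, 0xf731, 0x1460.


Sum all words (with carry folding):
+ 0x2829 = 0x2829
+ 0x1cf8 = 0x4521
+ 0xf731 = 0x3c53
+ 0x1460 = 0x50b3
One's complement: ~0x50b3
Checksum = 0xaf4c


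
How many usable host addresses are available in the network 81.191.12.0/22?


Host bits = 32 - 22 = 10
Total addresses = 2^10 = 1024
Usable = total - 2 (network and broadcast)
Usable hosts: 1022


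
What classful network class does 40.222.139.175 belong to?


First octet: 40
Binary: 00101000
0xxxxxxx -> Class A (1-126)
Class A, default mask 255.0.0.0 (/8)


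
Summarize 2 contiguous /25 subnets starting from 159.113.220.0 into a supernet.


Original prefix: /25
Number of subnets: 2 = 2^1
New prefix = 25 - 1 = 24
Supernet: 159.113.220.0/24


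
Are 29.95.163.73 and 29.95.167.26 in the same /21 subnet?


Mask: 255.255.248.0
29.95.163.73 AND mask = 29.95.160.0
29.95.167.26 AND mask = 29.95.160.0
Yes, same subnet (29.95.160.0)


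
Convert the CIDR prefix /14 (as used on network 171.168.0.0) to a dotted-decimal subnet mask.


/14 means 14 network bits, 18 host bits
Binary: 11111111111111000000000000000000
Mask: 255.252.0.0


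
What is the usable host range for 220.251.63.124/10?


Network: 220.192.0.0
Broadcast: 220.255.255.255
First usable = network + 1
Last usable = broadcast - 1
Range: 220.192.0.1 to 220.255.255.254


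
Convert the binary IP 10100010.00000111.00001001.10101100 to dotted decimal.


10100010 = 162
00000111 = 7
00001001 = 9
10101100 = 172
IP: 162.7.9.172


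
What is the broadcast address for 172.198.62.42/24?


Network: 172.198.62.0/24
Host bits = 8
Set all host bits to 1:
Broadcast: 172.198.62.255


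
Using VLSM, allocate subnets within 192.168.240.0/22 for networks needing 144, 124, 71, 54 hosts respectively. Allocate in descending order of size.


144 hosts -> /24 (254 usable): 192.168.240.0/24
124 hosts -> /25 (126 usable): 192.168.241.0/25
71 hosts -> /25 (126 usable): 192.168.241.128/25
54 hosts -> /26 (62 usable): 192.168.242.0/26
Allocation: 192.168.240.0/24 (144 hosts, 254 usable); 192.168.241.0/25 (124 hosts, 126 usable); 192.168.241.128/25 (71 hosts, 126 usable); 192.168.242.0/26 (54 hosts, 62 usable)


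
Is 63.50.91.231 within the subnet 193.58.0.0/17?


Subnet network: 193.58.0.0
Test IP AND mask: 63.50.0.0
No, 63.50.91.231 is not in 193.58.0.0/17


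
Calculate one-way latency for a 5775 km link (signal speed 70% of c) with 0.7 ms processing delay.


Speed = 0.7 * 3e5 km/s = 210000 km/s
Propagation delay = 5775 / 210000 = 0.0275 s = 27.5 ms
Processing delay = 0.7 ms
Total one-way latency = 28.2 ms


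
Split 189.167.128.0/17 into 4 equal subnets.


New prefix = 17 + 2 = 19
Each subnet has 8192 addresses
  189.167.128.0/19
  189.167.160.0/19
  189.167.192.0/19
  189.167.224.0/19
Subnets: 189.167.128.0/19, 189.167.160.0/19, 189.167.192.0/19, 189.167.224.0/19


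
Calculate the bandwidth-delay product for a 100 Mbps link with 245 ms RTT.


BDP = bandwidth * RTT
= 100 Mbps * 245 ms
= 100 * 1e6 * 245 / 1000 bits
= 24500000 bits
= 3062500 bytes
= 2990.7227 KB
BDP = 24500000 bits (3062500 bytes)


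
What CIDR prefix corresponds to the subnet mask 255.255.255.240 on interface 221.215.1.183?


Binary: 11111111.11111111.11111111.11110000
Count leading 1s
Prefix: /28


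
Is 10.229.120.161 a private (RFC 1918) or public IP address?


RFC 1918 private ranges:
  10.0.0.0/8 (10.0.0.0 - 10.255.255.255)
  172.16.0.0/12 (172.16.0.0 - 172.31.255.255)
  192.168.0.0/16 (192.168.0.0 - 192.168.255.255)
Private (in 10.0.0.0/8)


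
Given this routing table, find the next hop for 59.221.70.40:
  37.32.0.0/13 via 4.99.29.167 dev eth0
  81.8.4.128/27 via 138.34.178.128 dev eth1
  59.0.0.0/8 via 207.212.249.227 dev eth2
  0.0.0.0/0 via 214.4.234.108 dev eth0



Longest prefix match for 59.221.70.40:
  /13 37.32.0.0: no
  /27 81.8.4.128: no
  /8 59.0.0.0: MATCH
  /0 0.0.0.0: MATCH
Selected: next-hop 207.212.249.227 via eth2 (matched /8)


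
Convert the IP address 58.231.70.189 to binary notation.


58 = 00111010
231 = 11100111
70 = 01000110
189 = 10111101
Binary: 00111010.11100111.01000110.10111101


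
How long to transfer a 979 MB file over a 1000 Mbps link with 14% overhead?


Effective throughput = 1000 * (1 - 14/100) = 860 Mbps
File size in Mb = 979 * 8 = 7832 Mb
Time = 7832 / 860
Time = 9.107 seconds


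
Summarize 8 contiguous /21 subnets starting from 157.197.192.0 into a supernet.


Original prefix: /21
Number of subnets: 8 = 2^3
New prefix = 21 - 3 = 18
Supernet: 157.197.192.0/18


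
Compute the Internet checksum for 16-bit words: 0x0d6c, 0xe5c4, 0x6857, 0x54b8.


Sum all words (with carry folding):
+ 0x0d6c = 0x0d6c
+ 0xe5c4 = 0xf330
+ 0x6857 = 0x5b88
+ 0x54b8 = 0xb040
One's complement: ~0xb040
Checksum = 0x4fbf


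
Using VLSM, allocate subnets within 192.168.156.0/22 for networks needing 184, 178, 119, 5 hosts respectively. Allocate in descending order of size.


184 hosts -> /24 (254 usable): 192.168.156.0/24
178 hosts -> /24 (254 usable): 192.168.157.0/24
119 hosts -> /25 (126 usable): 192.168.158.0/25
5 hosts -> /29 (6 usable): 192.168.158.128/29
Allocation: 192.168.156.0/24 (184 hosts, 254 usable); 192.168.157.0/24 (178 hosts, 254 usable); 192.168.158.0/25 (119 hosts, 126 usable); 192.168.158.128/29 (5 hosts, 6 usable)


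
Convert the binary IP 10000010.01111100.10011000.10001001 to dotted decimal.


10000010 = 130
01111100 = 124
10011000 = 152
10001001 = 137
IP: 130.124.152.137


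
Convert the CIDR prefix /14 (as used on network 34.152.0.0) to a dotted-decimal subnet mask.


/14 means 14 network bits, 18 host bits
Binary: 11111111111111000000000000000000
Mask: 255.252.0.0


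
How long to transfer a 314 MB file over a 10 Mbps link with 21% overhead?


Effective throughput = 10 * (1 - 21/100) = 7.9 Mbps
File size in Mb = 314 * 8 = 2512 Mb
Time = 2512 / 7.9
Time = 317.9747 seconds


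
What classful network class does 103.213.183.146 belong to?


First octet: 103
Binary: 01100111
0xxxxxxx -> Class A (1-126)
Class A, default mask 255.0.0.0 (/8)


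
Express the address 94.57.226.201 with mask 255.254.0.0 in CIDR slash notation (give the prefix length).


Binary: 11111111.11111110.00000000.00000000
Count leading 1s
Prefix: /15


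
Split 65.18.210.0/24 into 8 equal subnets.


New prefix = 24 + 3 = 27
Each subnet has 32 addresses
  65.18.210.0/27
  65.18.210.32/27
  65.18.210.64/27
  65.18.210.96/27
  65.18.210.128/27
  65.18.210.160/27
  65.18.210.192/27
  65.18.210.224/27
Subnets: 65.18.210.0/27, 65.18.210.32/27, 65.18.210.64/27, 65.18.210.96/27, 65.18.210.128/27, 65.18.210.160/27, 65.18.210.192/27, 65.18.210.224/27


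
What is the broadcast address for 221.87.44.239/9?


Network: 221.0.0.0/9
Host bits = 23
Set all host bits to 1:
Broadcast: 221.127.255.255


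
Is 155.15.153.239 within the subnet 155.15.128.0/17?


Subnet network: 155.15.128.0
Test IP AND mask: 155.15.128.0
Yes, 155.15.153.239 is in 155.15.128.0/17


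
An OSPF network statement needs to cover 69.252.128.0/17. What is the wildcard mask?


Subnet mask: 255.255.128.0
Wildcard = 255.255.255.255 - subnet mask
255 - 255 = 0
255 - 255 = 0
255 - 128 = 127
255 - 0 = 255
Wildcard: 0.0.127.255


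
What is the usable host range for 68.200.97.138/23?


Network: 68.200.96.0
Broadcast: 68.200.97.255
First usable = network + 1
Last usable = broadcast - 1
Range: 68.200.96.1 to 68.200.97.254


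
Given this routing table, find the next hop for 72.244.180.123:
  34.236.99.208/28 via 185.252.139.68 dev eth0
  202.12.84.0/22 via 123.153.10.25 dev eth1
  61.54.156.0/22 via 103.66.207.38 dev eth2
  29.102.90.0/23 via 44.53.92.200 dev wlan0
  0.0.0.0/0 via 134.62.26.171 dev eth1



Longest prefix match for 72.244.180.123:
  /28 34.236.99.208: no
  /22 202.12.84.0: no
  /22 61.54.156.0: no
  /23 29.102.90.0: no
  /0 0.0.0.0: MATCH
Selected: next-hop 134.62.26.171 via eth1 (matched /0)


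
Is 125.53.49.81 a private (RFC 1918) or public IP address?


RFC 1918 private ranges:
  10.0.0.0/8 (10.0.0.0 - 10.255.255.255)
  172.16.0.0/12 (172.16.0.0 - 172.31.255.255)
  192.168.0.0/16 (192.168.0.0 - 192.168.255.255)
Public (not in any RFC 1918 range)


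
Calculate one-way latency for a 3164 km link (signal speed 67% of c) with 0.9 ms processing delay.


Speed = 0.67 * 3e5 km/s = 201000 km/s
Propagation delay = 3164 / 201000 = 0.0157 s = 15.7413 ms
Processing delay = 0.9 ms
Total one-way latency = 16.6413 ms


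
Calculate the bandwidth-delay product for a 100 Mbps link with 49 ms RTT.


BDP = bandwidth * RTT
= 100 Mbps * 49 ms
= 100 * 1e6 * 49 / 1000 bits
= 4900000 bits
= 612500 bytes
= 598.1445 KB
BDP = 4900000 bits (612500 bytes)


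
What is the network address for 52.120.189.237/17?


IP:   00110100.01111000.10111101.11101101
Mask: 11111111.11111111.10000000.00000000
AND operation:
Net:  00110100.01111000.10000000.00000000
Network: 52.120.128.0/17


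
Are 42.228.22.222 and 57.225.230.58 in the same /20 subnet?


Mask: 255.255.240.0
42.228.22.222 AND mask = 42.228.16.0
57.225.230.58 AND mask = 57.225.224.0
No, different subnets (42.228.16.0 vs 57.225.224.0)


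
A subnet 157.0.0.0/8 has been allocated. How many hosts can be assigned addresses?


Host bits = 32 - 8 = 24
Total addresses = 2^24 = 16777216
Usable = total - 2 (network and broadcast)
Usable hosts: 16777214


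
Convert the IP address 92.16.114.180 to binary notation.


92 = 01011100
16 = 00010000
114 = 01110010
180 = 10110100
Binary: 01011100.00010000.01110010.10110100


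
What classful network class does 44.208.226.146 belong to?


First octet: 44
Binary: 00101100
0xxxxxxx -> Class A (1-126)
Class A, default mask 255.0.0.0 (/8)


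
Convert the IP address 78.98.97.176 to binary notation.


78 = 01001110
98 = 01100010
97 = 01100001
176 = 10110000
Binary: 01001110.01100010.01100001.10110000


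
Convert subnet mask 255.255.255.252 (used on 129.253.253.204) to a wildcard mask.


Subnet mask: 255.255.255.252
Wildcard = 255.255.255.255 - subnet mask
255 - 255 = 0
255 - 255 = 0
255 - 255 = 0
255 - 252 = 3
Wildcard: 0.0.0.3


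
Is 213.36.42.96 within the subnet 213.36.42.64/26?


Subnet network: 213.36.42.64
Test IP AND mask: 213.36.42.64
Yes, 213.36.42.96 is in 213.36.42.64/26


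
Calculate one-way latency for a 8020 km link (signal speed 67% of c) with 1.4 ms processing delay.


Speed = 0.67 * 3e5 km/s = 201000 km/s
Propagation delay = 8020 / 201000 = 0.0399 s = 39.9005 ms
Processing delay = 1.4 ms
Total one-way latency = 41.3005 ms


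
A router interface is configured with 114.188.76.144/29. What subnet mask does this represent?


/29 means 29 network bits, 3 host bits
Binary: 11111111111111111111111111111000
Mask: 255.255.255.248


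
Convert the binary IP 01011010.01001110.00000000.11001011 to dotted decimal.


01011010 = 90
01001110 = 78
00000000 = 0
11001011 = 203
IP: 90.78.0.203


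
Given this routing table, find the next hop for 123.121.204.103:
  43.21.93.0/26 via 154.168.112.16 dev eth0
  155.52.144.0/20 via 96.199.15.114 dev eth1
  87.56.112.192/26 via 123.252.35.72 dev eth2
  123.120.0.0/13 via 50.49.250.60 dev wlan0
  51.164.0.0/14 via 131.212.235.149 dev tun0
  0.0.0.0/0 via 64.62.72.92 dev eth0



Longest prefix match for 123.121.204.103:
  /26 43.21.93.0: no
  /20 155.52.144.0: no
  /26 87.56.112.192: no
  /13 123.120.0.0: MATCH
  /14 51.164.0.0: no
  /0 0.0.0.0: MATCH
Selected: next-hop 50.49.250.60 via wlan0 (matched /13)


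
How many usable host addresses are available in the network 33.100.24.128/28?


Host bits = 32 - 28 = 4
Total addresses = 2^4 = 16
Usable = total - 2 (network and broadcast)
Usable hosts: 14


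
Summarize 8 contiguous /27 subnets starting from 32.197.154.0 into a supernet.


Original prefix: /27
Number of subnets: 8 = 2^3
New prefix = 27 - 3 = 24
Supernet: 32.197.154.0/24


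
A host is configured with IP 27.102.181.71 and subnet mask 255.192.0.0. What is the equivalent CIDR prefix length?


Binary: 11111111.11000000.00000000.00000000
Count leading 1s
Prefix: /10


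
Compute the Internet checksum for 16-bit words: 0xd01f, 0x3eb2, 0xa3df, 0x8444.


Sum all words (with carry folding):
+ 0xd01f = 0xd01f
+ 0x3eb2 = 0x0ed2
+ 0xa3df = 0xb2b1
+ 0x8444 = 0x36f6
One's complement: ~0x36f6
Checksum = 0xc909


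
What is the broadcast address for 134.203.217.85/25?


Network: 134.203.217.0/25
Host bits = 7
Set all host bits to 1:
Broadcast: 134.203.217.127


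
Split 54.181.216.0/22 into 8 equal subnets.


New prefix = 22 + 3 = 25
Each subnet has 128 addresses
  54.181.216.0/25
  54.181.216.128/25
  54.181.217.0/25
  54.181.217.128/25
  54.181.218.0/25
  54.181.218.128/25
  54.181.219.0/25
  54.181.219.128/25
Subnets: 54.181.216.0/25, 54.181.216.128/25, 54.181.217.0/25, 54.181.217.128/25, 54.181.218.0/25, 54.181.218.128/25, 54.181.219.0/25, 54.181.219.128/25


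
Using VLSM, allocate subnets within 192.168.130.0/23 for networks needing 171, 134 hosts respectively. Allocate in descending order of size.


171 hosts -> /24 (254 usable): 192.168.130.0/24
134 hosts -> /24 (254 usable): 192.168.131.0/24
Allocation: 192.168.130.0/24 (171 hosts, 254 usable); 192.168.131.0/24 (134 hosts, 254 usable)


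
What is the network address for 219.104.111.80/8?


IP:   11011011.01101000.01101111.01010000
Mask: 11111111.00000000.00000000.00000000
AND operation:
Net:  11011011.00000000.00000000.00000000
Network: 219.0.0.0/8


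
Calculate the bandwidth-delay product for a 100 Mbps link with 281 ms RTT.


BDP = bandwidth * RTT
= 100 Mbps * 281 ms
= 100 * 1e6 * 281 / 1000 bits
= 28100000 bits
= 3512500 bytes
= 3430.1758 KB
BDP = 28100000 bits (3512500 bytes)


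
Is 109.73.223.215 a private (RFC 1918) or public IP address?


RFC 1918 private ranges:
  10.0.0.0/8 (10.0.0.0 - 10.255.255.255)
  172.16.0.0/12 (172.16.0.0 - 172.31.255.255)
  192.168.0.0/16 (192.168.0.0 - 192.168.255.255)
Public (not in any RFC 1918 range)


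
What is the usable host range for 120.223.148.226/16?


Network: 120.223.0.0
Broadcast: 120.223.255.255
First usable = network + 1
Last usable = broadcast - 1
Range: 120.223.0.1 to 120.223.255.254


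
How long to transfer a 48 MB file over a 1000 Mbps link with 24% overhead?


Effective throughput = 1000 * (1 - 24/100) = 760 Mbps
File size in Mb = 48 * 8 = 384 Mb
Time = 384 / 760
Time = 0.5053 seconds


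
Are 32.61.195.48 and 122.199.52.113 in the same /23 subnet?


Mask: 255.255.254.0
32.61.195.48 AND mask = 32.61.194.0
122.199.52.113 AND mask = 122.199.52.0
No, different subnets (32.61.194.0 vs 122.199.52.0)


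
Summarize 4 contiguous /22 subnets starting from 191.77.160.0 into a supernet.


Original prefix: /22
Number of subnets: 4 = 2^2
New prefix = 22 - 2 = 20
Supernet: 191.77.160.0/20


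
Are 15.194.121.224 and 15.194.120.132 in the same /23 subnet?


Mask: 255.255.254.0
15.194.121.224 AND mask = 15.194.120.0
15.194.120.132 AND mask = 15.194.120.0
Yes, same subnet (15.194.120.0)


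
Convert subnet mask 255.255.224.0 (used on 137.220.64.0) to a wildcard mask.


Subnet mask: 255.255.224.0
Wildcard = 255.255.255.255 - subnet mask
255 - 255 = 0
255 - 255 = 0
255 - 224 = 31
255 - 0 = 255
Wildcard: 0.0.31.255


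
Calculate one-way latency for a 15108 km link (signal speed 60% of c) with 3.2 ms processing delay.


Speed = 0.6 * 3e5 km/s = 180000 km/s
Propagation delay = 15108 / 180000 = 0.0839 s = 83.9333 ms
Processing delay = 3.2 ms
Total one-way latency = 87.1333 ms


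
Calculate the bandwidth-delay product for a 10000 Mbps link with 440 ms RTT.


BDP = bandwidth * RTT
= 10000 Mbps * 440 ms
= 10000 * 1e6 * 440 / 1000 bits
= 4400000000 bits
= 550000000 bytes
= 537109.375 KB
BDP = 4400000000 bits (550000000 bytes)


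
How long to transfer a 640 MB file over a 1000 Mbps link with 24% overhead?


Effective throughput = 1000 * (1 - 24/100) = 760 Mbps
File size in Mb = 640 * 8 = 5120 Mb
Time = 5120 / 760
Time = 6.7368 seconds


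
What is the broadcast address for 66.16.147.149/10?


Network: 66.0.0.0/10
Host bits = 22
Set all host bits to 1:
Broadcast: 66.63.255.255


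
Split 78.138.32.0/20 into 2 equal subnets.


New prefix = 20 + 1 = 21
Each subnet has 2048 addresses
  78.138.32.0/21
  78.138.40.0/21
Subnets: 78.138.32.0/21, 78.138.40.0/21


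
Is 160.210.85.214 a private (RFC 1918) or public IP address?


RFC 1918 private ranges:
  10.0.0.0/8 (10.0.0.0 - 10.255.255.255)
  172.16.0.0/12 (172.16.0.0 - 172.31.255.255)
  192.168.0.0/16 (192.168.0.0 - 192.168.255.255)
Public (not in any RFC 1918 range)


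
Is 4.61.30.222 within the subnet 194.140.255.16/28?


Subnet network: 194.140.255.16
Test IP AND mask: 4.61.30.208
No, 4.61.30.222 is not in 194.140.255.16/28


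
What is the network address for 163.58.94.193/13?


IP:   10100011.00111010.01011110.11000001
Mask: 11111111.11111000.00000000.00000000
AND operation:
Net:  10100011.00111000.00000000.00000000
Network: 163.56.0.0/13


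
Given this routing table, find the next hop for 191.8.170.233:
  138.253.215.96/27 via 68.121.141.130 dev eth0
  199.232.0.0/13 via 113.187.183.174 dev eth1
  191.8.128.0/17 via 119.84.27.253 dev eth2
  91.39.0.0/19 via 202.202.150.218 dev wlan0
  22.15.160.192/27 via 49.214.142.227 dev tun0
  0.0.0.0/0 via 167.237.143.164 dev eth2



Longest prefix match for 191.8.170.233:
  /27 138.253.215.96: no
  /13 199.232.0.0: no
  /17 191.8.128.0: MATCH
  /19 91.39.0.0: no
  /27 22.15.160.192: no
  /0 0.0.0.0: MATCH
Selected: next-hop 119.84.27.253 via eth2 (matched /17)


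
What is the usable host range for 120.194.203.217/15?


Network: 120.194.0.0
Broadcast: 120.195.255.255
First usable = network + 1
Last usable = broadcast - 1
Range: 120.194.0.1 to 120.195.255.254


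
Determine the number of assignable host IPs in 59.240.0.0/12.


Host bits = 32 - 12 = 20
Total addresses = 2^20 = 1048576
Usable = total - 2 (network and broadcast)
Usable hosts: 1048574


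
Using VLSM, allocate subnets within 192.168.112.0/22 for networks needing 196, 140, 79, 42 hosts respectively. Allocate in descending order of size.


196 hosts -> /24 (254 usable): 192.168.112.0/24
140 hosts -> /24 (254 usable): 192.168.113.0/24
79 hosts -> /25 (126 usable): 192.168.114.0/25
42 hosts -> /26 (62 usable): 192.168.114.128/26
Allocation: 192.168.112.0/24 (196 hosts, 254 usable); 192.168.113.0/24 (140 hosts, 254 usable); 192.168.114.0/25 (79 hosts, 126 usable); 192.168.114.128/26 (42 hosts, 62 usable)


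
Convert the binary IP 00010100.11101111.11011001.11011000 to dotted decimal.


00010100 = 20
11101111 = 239
11011001 = 217
11011000 = 216
IP: 20.239.217.216


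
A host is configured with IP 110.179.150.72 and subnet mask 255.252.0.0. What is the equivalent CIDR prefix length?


Binary: 11111111.11111100.00000000.00000000
Count leading 1s
Prefix: /14


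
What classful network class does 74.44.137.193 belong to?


First octet: 74
Binary: 01001010
0xxxxxxx -> Class A (1-126)
Class A, default mask 255.0.0.0 (/8)


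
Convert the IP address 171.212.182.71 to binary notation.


171 = 10101011
212 = 11010100
182 = 10110110
71 = 01000111
Binary: 10101011.11010100.10110110.01000111


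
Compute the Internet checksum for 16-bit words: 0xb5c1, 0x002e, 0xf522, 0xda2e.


Sum all words (with carry folding):
+ 0xb5c1 = 0xb5c1
+ 0x002e = 0xb5ef
+ 0xf522 = 0xab12
+ 0xda2e = 0x8541
One's complement: ~0x8541
Checksum = 0x7abe


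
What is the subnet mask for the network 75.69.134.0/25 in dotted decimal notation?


/25 means 25 network bits, 7 host bits
Binary: 11111111111111111111111110000000
Mask: 255.255.255.128


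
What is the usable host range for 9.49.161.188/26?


Network: 9.49.161.128
Broadcast: 9.49.161.191
First usable = network + 1
Last usable = broadcast - 1
Range: 9.49.161.129 to 9.49.161.190


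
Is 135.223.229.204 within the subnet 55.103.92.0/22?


Subnet network: 55.103.92.0
Test IP AND mask: 135.223.228.0
No, 135.223.229.204 is not in 55.103.92.0/22


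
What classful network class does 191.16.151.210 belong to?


First octet: 191
Binary: 10111111
10xxxxxx -> Class B (128-191)
Class B, default mask 255.255.0.0 (/16)


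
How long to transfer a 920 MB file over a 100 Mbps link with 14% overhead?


Effective throughput = 100 * (1 - 14/100) = 86 Mbps
File size in Mb = 920 * 8 = 7360 Mb
Time = 7360 / 86
Time = 85.5814 seconds


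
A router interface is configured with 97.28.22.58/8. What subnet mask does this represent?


/8 means 8 network bits, 24 host bits
Binary: 11111111000000000000000000000000
Mask: 255.0.0.0


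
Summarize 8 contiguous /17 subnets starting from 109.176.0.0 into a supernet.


Original prefix: /17
Number of subnets: 8 = 2^3
New prefix = 17 - 3 = 14
Supernet: 109.176.0.0/14


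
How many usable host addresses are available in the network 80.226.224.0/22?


Host bits = 32 - 22 = 10
Total addresses = 2^10 = 1024
Usable = total - 2 (network and broadcast)
Usable hosts: 1022


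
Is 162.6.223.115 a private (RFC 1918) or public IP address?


RFC 1918 private ranges:
  10.0.0.0/8 (10.0.0.0 - 10.255.255.255)
  172.16.0.0/12 (172.16.0.0 - 172.31.255.255)
  192.168.0.0/16 (192.168.0.0 - 192.168.255.255)
Public (not in any RFC 1918 range)


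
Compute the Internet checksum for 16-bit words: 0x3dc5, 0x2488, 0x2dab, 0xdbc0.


Sum all words (with carry folding):
+ 0x3dc5 = 0x3dc5
+ 0x2488 = 0x624d
+ 0x2dab = 0x8ff8
+ 0xdbc0 = 0x6bb9
One's complement: ~0x6bb9
Checksum = 0x9446


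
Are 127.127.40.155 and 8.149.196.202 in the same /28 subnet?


Mask: 255.255.255.240
127.127.40.155 AND mask = 127.127.40.144
8.149.196.202 AND mask = 8.149.196.192
No, different subnets (127.127.40.144 vs 8.149.196.192)


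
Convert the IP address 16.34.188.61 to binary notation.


16 = 00010000
34 = 00100010
188 = 10111100
61 = 00111101
Binary: 00010000.00100010.10111100.00111101


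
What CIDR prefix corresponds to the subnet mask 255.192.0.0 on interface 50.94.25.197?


Binary: 11111111.11000000.00000000.00000000
Count leading 1s
Prefix: /10


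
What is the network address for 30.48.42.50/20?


IP:   00011110.00110000.00101010.00110010
Mask: 11111111.11111111.11110000.00000000
AND operation:
Net:  00011110.00110000.00100000.00000000
Network: 30.48.32.0/20


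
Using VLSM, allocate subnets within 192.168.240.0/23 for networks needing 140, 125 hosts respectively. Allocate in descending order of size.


140 hosts -> /24 (254 usable): 192.168.240.0/24
125 hosts -> /25 (126 usable): 192.168.241.0/25
Allocation: 192.168.240.0/24 (140 hosts, 254 usable); 192.168.241.0/25 (125 hosts, 126 usable)


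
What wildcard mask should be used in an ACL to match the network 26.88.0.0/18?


Subnet mask: 255.255.192.0
Wildcard = 255.255.255.255 - subnet mask
255 - 255 = 0
255 - 255 = 0
255 - 192 = 63
255 - 0 = 255
Wildcard: 0.0.63.255


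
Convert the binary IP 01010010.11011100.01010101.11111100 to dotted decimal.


01010010 = 82
11011100 = 220
01010101 = 85
11111100 = 252
IP: 82.220.85.252


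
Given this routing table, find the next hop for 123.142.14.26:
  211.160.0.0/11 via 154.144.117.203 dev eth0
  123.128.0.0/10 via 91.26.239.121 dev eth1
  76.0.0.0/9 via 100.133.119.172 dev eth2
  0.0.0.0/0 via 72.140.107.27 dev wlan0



Longest prefix match for 123.142.14.26:
  /11 211.160.0.0: no
  /10 123.128.0.0: MATCH
  /9 76.0.0.0: no
  /0 0.0.0.0: MATCH
Selected: next-hop 91.26.239.121 via eth1 (matched /10)


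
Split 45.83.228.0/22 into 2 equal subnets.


New prefix = 22 + 1 = 23
Each subnet has 512 addresses
  45.83.228.0/23
  45.83.230.0/23
Subnets: 45.83.228.0/23, 45.83.230.0/23


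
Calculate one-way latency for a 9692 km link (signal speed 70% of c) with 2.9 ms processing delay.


Speed = 0.7 * 3e5 km/s = 210000 km/s
Propagation delay = 9692 / 210000 = 0.0462 s = 46.1524 ms
Processing delay = 2.9 ms
Total one-way latency = 49.0524 ms
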